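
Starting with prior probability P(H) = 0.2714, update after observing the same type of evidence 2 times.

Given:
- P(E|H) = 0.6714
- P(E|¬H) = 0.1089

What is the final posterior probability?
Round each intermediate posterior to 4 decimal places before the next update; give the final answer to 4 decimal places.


Sequential Bayesian updating:

Initial prior: P(H) = 0.2714

Update 1:
  P(E) = 0.6714 × 0.2714 + 0.1089 × 0.7286 = 0.18221796 + 0.07934454 = 0.26156250
  P(H|E) = 0.18221796 / 0.26156250 = 0.6967

Update 2:
  P(E) = 0.6714 × 0.6967 + 0.1089 × 0.3033 = 0.46776438 + 0.03302937 = 0.50079375
  P(H|E) = 0.46776438 / 0.50079375 = 0.9340

Final posterior: 0.9340


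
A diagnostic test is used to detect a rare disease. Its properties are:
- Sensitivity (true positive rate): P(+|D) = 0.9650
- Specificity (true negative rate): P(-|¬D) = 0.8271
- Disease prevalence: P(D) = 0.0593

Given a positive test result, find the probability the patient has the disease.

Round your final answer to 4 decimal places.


Let D = has disease, + = positive test

Given:
- P(D) = 0.0593 (prevalence)
- P(+|D) = 0.9650 (sensitivity)
- P(-|¬D) = 0.8271 (specificity)
- P(+|¬D) = 0.1729 (false positive rate = 1 - specificity)

Step 1: Find P(+)
P(+) = P(+|D)P(D) + P(+|¬D)P(¬D)
     = 0.9650 × 0.0593 + 0.1729 × 0.9407
     = 0.05722450 + 0.16264703
     = 0.21987153

Step 2: Apply Bayes' theorem for P(D|+)
P(D|+) = P(+|D)P(D) / P(+)
       = 0.05722450 / 0.21987153
       = 0.2603


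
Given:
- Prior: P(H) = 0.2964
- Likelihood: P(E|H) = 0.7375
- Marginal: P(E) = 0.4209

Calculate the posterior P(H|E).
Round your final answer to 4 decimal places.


Using Bayes' theorem:

P(H|E) = P(E|H) × P(H) / P(E)
       = 0.7375 × 0.2964 / 0.4209
       = 0.21859500 / 0.4209
       = 0.5194

The evidence strengthens our belief in H.
Prior: 0.2964 → Posterior: 0.5194


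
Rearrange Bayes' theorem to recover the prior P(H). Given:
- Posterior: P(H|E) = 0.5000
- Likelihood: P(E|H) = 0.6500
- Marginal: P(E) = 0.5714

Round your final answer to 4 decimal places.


From Bayes' theorem: P(H|E) = P(E|H) × P(H) / P(E)

Rearranging for P(H):
P(H) = P(H|E) × P(E) / P(E|H)
     = 0.5000 × 0.5714 / 0.6500
     = 0.28570000 / 0.6500
     = 0.4395


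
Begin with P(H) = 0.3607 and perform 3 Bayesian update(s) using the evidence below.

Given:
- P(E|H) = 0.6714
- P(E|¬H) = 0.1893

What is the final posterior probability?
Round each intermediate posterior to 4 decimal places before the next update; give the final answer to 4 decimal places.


Sequential Bayesian updating:

Initial prior: P(H) = 0.3607

Update 1:
  P(E) = 0.6714 × 0.3607 + 0.1893 × 0.6393 = 0.24217398 + 0.12101949 = 0.36319347
  P(H|E) = 0.24217398 / 0.36319347 = 0.6668

Update 2:
  P(E) = 0.6714 × 0.6668 + 0.1893 × 0.3332 = 0.44768952 + 0.06307476 = 0.51076428
  P(H|E) = 0.44768952 / 0.51076428 = 0.8765

Update 3:
  P(E) = 0.6714 × 0.8765 + 0.1893 × 0.1235 = 0.58848210 + 0.02337855 = 0.61186065
  P(H|E) = 0.58848210 / 0.61186065 = 0.9618

Final posterior: 0.9618


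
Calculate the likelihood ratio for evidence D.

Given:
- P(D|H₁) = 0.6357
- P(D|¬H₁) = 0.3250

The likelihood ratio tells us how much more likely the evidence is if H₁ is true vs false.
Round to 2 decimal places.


Likelihood Ratio (LR) = P(D|H₁) / P(D|¬H₁)

LR = 0.6357 / 0.3250
   = 1.96

The evidence is 1.96 times more likely if H₁ is true than if H₁ is false.
LR > 1, so observing D raises the odds in favor of H₁.


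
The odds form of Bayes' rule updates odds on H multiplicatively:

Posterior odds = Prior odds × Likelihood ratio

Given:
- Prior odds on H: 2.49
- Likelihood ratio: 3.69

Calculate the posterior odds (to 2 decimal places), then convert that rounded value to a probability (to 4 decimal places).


Step 1: Calculate posterior odds
Posterior odds = Prior odds × LR
               = 2.49 × 3.69
               = 9.19

Step 2: Convert to probability
P(H|E) = Posterior odds / (1 + Posterior odds)
       = 9.19 / (1 + 9.19)
       = 9.19 / 10.19
       = 0.9019

The evidence increased P(H) from 0.7135 to 0.9019.


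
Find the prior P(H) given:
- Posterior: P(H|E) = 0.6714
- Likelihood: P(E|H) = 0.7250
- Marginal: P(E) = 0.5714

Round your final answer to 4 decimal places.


From Bayes' theorem: P(H|E) = P(E|H) × P(H) / P(E)

Rearranging for P(H):
P(H) = P(H|E) × P(E) / P(E|H)
     = 0.6714 × 0.5714 / 0.7250
     = 0.38363796 / 0.7250
     = 0.5292


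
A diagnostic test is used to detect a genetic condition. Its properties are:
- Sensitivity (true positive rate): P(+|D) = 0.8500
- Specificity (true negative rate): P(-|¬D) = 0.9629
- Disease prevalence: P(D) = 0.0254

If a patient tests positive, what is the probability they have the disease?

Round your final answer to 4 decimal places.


Let D = has disease, + = positive test

Given:
- P(D) = 0.0254 (prevalence)
- P(+|D) = 0.8500 (sensitivity)
- P(-|¬D) = 0.9629 (specificity)
- P(+|¬D) = 0.0371 (false positive rate = 1 - specificity)

Step 1: Find P(+)
P(+) = P(+|D)P(D) + P(+|¬D)P(¬D)
     = 0.8500 × 0.0254 + 0.0371 × 0.9746
     = 0.02159000 + 0.03615766
     = 0.05774766

Step 2: Apply Bayes' theorem for P(D|+)
P(D|+) = P(+|D)P(D) / P(+)
       = 0.02159000 / 0.05774766
       = 0.3739


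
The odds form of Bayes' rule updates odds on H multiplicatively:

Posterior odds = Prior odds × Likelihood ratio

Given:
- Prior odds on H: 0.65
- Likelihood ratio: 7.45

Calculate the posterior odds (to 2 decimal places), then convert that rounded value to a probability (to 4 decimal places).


Step 1: Calculate posterior odds
Posterior odds = Prior odds × LR
               = 0.65 × 7.45
               = 4.84

Step 2: Convert to probability
P(H|E) = Posterior odds / (1 + Posterior odds)
       = 4.84 / (1 + 4.84)
       = 4.84 / 5.84
       = 0.8288

The evidence increased P(H) from 0.3939 to 0.8288.


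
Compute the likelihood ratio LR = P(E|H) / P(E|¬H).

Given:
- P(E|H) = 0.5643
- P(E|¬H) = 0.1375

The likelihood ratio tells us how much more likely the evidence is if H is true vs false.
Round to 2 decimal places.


Likelihood Ratio (LR) = P(E|H) / P(E|¬H)

LR = 0.5643 / 0.1375
   = 4.10

The evidence is 4.10 times more likely if H is true than if H is false.
Because LR exceeds 1, E is evidence for H.


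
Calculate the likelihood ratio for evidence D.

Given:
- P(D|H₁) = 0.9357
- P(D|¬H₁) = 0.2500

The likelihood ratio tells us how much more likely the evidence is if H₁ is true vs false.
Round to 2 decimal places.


Likelihood Ratio (LR) = P(D|H₁) / P(D|¬H₁)

LR = 0.9357 / 0.2500
   = 3.74

The evidence is 3.74 times more likely if H₁ is true than if H₁ is false.
Because LR exceeds 1, D is evidence for H₁.


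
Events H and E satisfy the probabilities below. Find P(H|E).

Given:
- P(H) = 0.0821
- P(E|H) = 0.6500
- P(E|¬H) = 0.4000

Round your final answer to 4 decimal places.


Bayes' theorem: P(H|E) = P(E|H) × P(H) / P(E)

Step 1: Calculate P(E) using law of total probability
P(E) = P(E|H)P(H) + P(E|¬H)P(¬H)
     = 0.6500 × 0.0821 + 0.4000 × 0.9179
     = 0.05336500 + 0.36716000
     = 0.42052500

Step 2: Apply Bayes' theorem
P(H|E) = P(E|H) × P(H) / P(E)
       = 0.05336500 / 0.42052500
       = 0.1269


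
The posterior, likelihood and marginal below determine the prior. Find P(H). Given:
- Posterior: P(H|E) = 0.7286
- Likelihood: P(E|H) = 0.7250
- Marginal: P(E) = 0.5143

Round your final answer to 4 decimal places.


From Bayes' theorem: P(H|E) = P(E|H) × P(H) / P(E)

Rearranging for P(H):
P(H) = P(H|E) × P(E) / P(E|H)
     = 0.7286 × 0.5143 / 0.7250
     = 0.37471898 / 0.7250
     = 0.5169


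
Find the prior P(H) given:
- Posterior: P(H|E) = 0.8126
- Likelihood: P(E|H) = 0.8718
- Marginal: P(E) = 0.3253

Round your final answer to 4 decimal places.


From Bayes' theorem: P(H|E) = P(E|H) × P(H) / P(E)

Rearranging for P(H):
P(H) = P(H|E) × P(E) / P(E|H)
     = 0.8126 × 0.3253 / 0.8718
     = 0.26433878 / 0.8718
     = 0.3032


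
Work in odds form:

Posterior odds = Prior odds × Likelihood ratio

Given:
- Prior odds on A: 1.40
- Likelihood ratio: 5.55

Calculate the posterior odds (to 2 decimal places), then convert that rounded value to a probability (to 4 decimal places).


Step 1: Calculate posterior odds
Posterior odds = Prior odds × LR
               = 1.40 × 5.55
               = 7.77

Step 2: Convert to probability
P(A|E) = Posterior odds / (1 + Posterior odds)
       = 7.77 / (1 + 7.77)
       = 7.77 / 8.77
       = 0.8860

The evidence increased P(A) from 0.5833 to 0.8860.


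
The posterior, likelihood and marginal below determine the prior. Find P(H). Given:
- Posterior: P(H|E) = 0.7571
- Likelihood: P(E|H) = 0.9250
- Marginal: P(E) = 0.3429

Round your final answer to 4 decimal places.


From Bayes' theorem: P(H|E) = P(E|H) × P(H) / P(E)

Rearranging for P(H):
P(H) = P(H|E) × P(E) / P(E|H)
     = 0.7571 × 0.3429 / 0.9250
     = 0.25960959 / 0.9250
     = 0.2807


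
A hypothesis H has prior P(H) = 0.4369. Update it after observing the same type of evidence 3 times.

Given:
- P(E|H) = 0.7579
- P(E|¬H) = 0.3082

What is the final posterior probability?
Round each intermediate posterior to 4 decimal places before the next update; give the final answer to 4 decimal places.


Sequential Bayesian updating:

Initial prior: P(H) = 0.4369

Update 1:
  P(E) = 0.7579 × 0.4369 + 0.3082 × 0.5631 = 0.33112651 + 0.17354742 = 0.50467393
  P(H|E) = 0.33112651 / 0.50467393 = 0.6561

Update 2:
  P(E) = 0.7579 × 0.6561 + 0.3082 × 0.3439 = 0.49725819 + 0.10598998 = 0.60324817
  P(H|E) = 0.49725819 / 0.60324817 = 0.8243

Update 3:
  P(E) = 0.7579 × 0.8243 + 0.3082 × 0.1757 = 0.62473697 + 0.05415074 = 0.67888771
  P(H|E) = 0.62473697 / 0.67888771 = 0.9202

Final posterior: 0.9202


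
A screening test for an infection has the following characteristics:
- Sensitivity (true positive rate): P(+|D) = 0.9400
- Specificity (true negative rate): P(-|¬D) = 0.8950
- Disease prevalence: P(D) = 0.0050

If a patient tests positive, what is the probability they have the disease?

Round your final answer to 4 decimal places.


Let D = has disease, + = positive test

Given:
- P(D) = 0.0050 (prevalence)
- P(+|D) = 0.9400 (sensitivity)
- P(-|¬D) = 0.8950 (specificity)
- P(+|¬D) = 0.1050 (false positive rate = 1 - specificity)

Step 1: Find P(+)
P(+) = P(+|D)P(D) + P(+|¬D)P(¬D)
     = 0.9400 × 0.0050 + 0.1050 × 0.9950
     = 0.00470000 + 0.10447500
     = 0.10917500

Step 2: Apply Bayes' theorem for P(D|+)
P(D|+) = P(+|D)P(D) / P(+)
       = 0.00470000 / 0.10917500
       = 0.0431


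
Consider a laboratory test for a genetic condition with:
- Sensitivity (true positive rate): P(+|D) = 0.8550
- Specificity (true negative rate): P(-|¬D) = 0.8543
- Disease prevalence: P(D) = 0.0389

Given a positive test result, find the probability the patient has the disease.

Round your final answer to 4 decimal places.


Let D = has disease, + = positive test

Given:
- P(D) = 0.0389 (prevalence)
- P(+|D) = 0.8550 (sensitivity)
- P(-|¬D) = 0.8543 (specificity)
- P(+|¬D) = 0.1457 (false positive rate = 1 - specificity)

Step 1: Find P(+)
P(+) = P(+|D)P(D) + P(+|¬D)P(¬D)
     = 0.8550 × 0.0389 + 0.1457 × 0.9611
     = 0.03325950 + 0.14003227
     = 0.17329177

Step 2: Apply Bayes' theorem for P(D|+)
P(D|+) = P(+|D)P(D) / P(+)
       = 0.03325950 / 0.17329177
       = 0.1919


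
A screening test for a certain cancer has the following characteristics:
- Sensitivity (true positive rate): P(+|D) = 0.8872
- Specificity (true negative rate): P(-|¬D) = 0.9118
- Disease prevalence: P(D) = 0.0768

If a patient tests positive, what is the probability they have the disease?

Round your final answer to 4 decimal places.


Let D = has disease, + = positive test

Given:
- P(D) = 0.0768 (prevalence)
- P(+|D) = 0.8872 (sensitivity)
- P(-|¬D) = 0.9118 (specificity)
- P(+|¬D) = 0.0882 (false positive rate = 1 - specificity)

Step 1: Find P(+)
P(+) = P(+|D)P(D) + P(+|¬D)P(¬D)
     = 0.8872 × 0.0768 + 0.0882 × 0.9232
     = 0.06813696 + 0.08142624
     = 0.14956320

Step 2: Apply Bayes' theorem for P(D|+)
P(D|+) = P(+|D)P(D) / P(+)
       = 0.06813696 / 0.14956320
       = 0.4556


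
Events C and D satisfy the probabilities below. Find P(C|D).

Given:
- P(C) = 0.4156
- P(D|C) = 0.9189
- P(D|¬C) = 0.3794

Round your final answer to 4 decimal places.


Bayes' theorem: P(C|D) = P(D|C) × P(C) / P(D)

Step 1: Calculate P(D) using law of total probability
P(D) = P(D|C)P(C) + P(D|¬C)P(¬C)
     = 0.9189 × 0.4156 + 0.3794 × 0.5844
     = 0.38189484 + 0.22172136
     = 0.60361620

Step 2: Apply Bayes' theorem
P(C|D) = P(D|C) × P(C) / P(D)
       = 0.38189484 / 0.60361620
       = 0.6327


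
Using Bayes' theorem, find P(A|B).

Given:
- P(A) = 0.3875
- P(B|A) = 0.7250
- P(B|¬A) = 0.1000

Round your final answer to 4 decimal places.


Bayes' theorem: P(A|B) = P(B|A) × P(A) / P(B)

Step 1: Calculate P(B) using law of total probability
P(B) = P(B|A)P(A) + P(B|¬A)P(¬A)
     = 0.7250 × 0.3875 + 0.1000 × 0.6125
     = 0.28093750 + 0.06125000
     = 0.34218750

Step 2: Apply Bayes' theorem
P(A|B) = P(B|A) × P(A) / P(B)
       = 0.28093750 / 0.34218750
       = 0.8210


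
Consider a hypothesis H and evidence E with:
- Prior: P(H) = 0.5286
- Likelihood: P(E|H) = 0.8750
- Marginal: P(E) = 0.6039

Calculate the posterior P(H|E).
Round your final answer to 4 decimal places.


Using Bayes' theorem:

P(H|E) = P(E|H) × P(H) / P(E)
       = 0.8750 × 0.5286 / 0.6039
       = 0.46252500 / 0.6039
       = 0.7659

The evidence strengthens our belief in H.
Prior: 0.5286 → Posterior: 0.7659


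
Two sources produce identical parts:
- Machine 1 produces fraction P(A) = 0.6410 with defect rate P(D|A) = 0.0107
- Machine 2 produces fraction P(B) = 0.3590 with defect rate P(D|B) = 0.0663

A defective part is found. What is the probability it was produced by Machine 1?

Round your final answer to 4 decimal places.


Let A = from Machine 1, D = defective

Given:
- P(A) = 0.6410, P(B) = 0.3590
- P(D|A) = 0.0107, P(D|B) = 0.0663

Step 1: Find P(D)
P(D) = P(D|A)P(A) + P(D|B)P(B)
     = 0.0107 × 0.6410 + 0.0663 × 0.3590
     = 0.00685870 + 0.02380170
     = 0.03066040

Step 2: Apply Bayes' theorem
P(A|D) = P(D|A)P(A) / P(D)
       = 0.00685870 / 0.03066040
       = 0.2237


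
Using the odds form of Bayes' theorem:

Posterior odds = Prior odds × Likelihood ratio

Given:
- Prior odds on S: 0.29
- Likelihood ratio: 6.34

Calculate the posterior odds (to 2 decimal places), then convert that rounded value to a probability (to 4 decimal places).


Step 1: Calculate posterior odds
Posterior odds = Prior odds × LR
               = 0.29 × 6.34
               = 1.84

Step 2: Convert to probability
P(S|E) = Posterior odds / (1 + Posterior odds)
       = 1.84 / (1 + 1.84)
       = 1.84 / 2.84
       = 0.6479

The evidence increased P(S) from 0.2248 to 0.6479.


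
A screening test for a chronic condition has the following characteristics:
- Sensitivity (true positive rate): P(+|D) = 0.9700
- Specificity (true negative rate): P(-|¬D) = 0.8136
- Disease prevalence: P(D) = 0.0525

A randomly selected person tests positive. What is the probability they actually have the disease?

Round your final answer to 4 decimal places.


Let D = has disease, + = positive test

Given:
- P(D) = 0.0525 (prevalence)
- P(+|D) = 0.9700 (sensitivity)
- P(-|¬D) = 0.8136 (specificity)
- P(+|¬D) = 0.1864 (false positive rate = 1 - specificity)

Step 1: Find P(+)
P(+) = P(+|D)P(D) + P(+|¬D)P(¬D)
     = 0.9700 × 0.0525 + 0.1864 × 0.9475
     = 0.05092500 + 0.17661400
     = 0.22753900

Step 2: Apply Bayes' theorem for P(D|+)
P(D|+) = P(+|D)P(D) / P(+)
       = 0.05092500 / 0.22753900
       = 0.2238


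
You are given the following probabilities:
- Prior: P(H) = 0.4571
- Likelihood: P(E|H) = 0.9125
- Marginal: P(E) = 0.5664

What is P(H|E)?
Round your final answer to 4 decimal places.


Using Bayes' theorem:

P(H|E) = P(E|H) × P(H) / P(E)
       = 0.9125 × 0.4571 / 0.5664
       = 0.41710375 / 0.5664
       = 0.7364

The evidence strengthens our belief in H.
Prior: 0.4571 → Posterior: 0.7364


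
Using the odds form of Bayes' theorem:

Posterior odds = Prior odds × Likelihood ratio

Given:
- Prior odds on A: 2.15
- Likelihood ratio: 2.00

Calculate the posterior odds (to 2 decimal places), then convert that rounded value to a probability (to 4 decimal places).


Step 1: Calculate posterior odds
Posterior odds = Prior odds × LR
               = 2.15 × 2.00
               = 4.30

Step 2: Convert to probability
P(A|E) = Posterior odds / (1 + Posterior odds)
       = 4.30 / (1 + 4.30)
       = 4.30 / 5.30
       = 0.8113

The evidence increased P(A) from 0.6825 to 0.8113.


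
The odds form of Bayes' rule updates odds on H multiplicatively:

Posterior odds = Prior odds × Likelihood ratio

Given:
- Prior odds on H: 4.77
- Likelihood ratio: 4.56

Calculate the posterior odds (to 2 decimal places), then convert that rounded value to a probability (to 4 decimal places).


Step 1: Calculate posterior odds
Posterior odds = Prior odds × LR
               = 4.77 × 4.56
               = 21.75

Step 2: Convert to probability
P(H|E) = Posterior odds / (1 + Posterior odds)
       = 21.75 / (1 + 21.75)
       = 21.75 / 22.75
       = 0.9560

The evidence increased P(H) from 0.8267 to 0.9560.


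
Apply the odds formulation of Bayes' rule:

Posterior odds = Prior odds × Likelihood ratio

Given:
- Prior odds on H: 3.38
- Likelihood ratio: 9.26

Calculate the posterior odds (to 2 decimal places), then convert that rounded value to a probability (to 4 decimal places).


Step 1: Calculate posterior odds
Posterior odds = Prior odds × LR
               = 3.38 × 9.26
               = 31.30

Step 2: Convert to probability
P(H|E) = Posterior odds / (1 + Posterior odds)
       = 31.30 / (1 + 31.30)
       = 31.30 / 32.30
       = 0.9690

The evidence increased P(H) from 0.7717 to 0.9690.


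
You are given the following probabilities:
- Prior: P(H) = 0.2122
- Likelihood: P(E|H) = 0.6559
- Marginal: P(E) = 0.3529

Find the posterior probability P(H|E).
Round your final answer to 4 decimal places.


Using Bayes' theorem:

P(H|E) = P(E|H) × P(H) / P(E)
       = 0.6559 × 0.2122 / 0.3529
       = 0.13918198 / 0.3529
       = 0.3944

The evidence strengthens our belief in H.
Prior: 0.2122 → Posterior: 0.3944


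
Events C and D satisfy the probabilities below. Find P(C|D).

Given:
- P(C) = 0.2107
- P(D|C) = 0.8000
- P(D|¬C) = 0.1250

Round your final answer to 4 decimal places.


Bayes' theorem: P(C|D) = P(D|C) × P(C) / P(D)

Step 1: Calculate P(D) using law of total probability
P(D) = P(D|C)P(C) + P(D|¬C)P(¬C)
     = 0.8000 × 0.2107 + 0.1250 × 0.7893
     = 0.16856000 + 0.09866250
     = 0.26722250

Step 2: Apply Bayes' theorem
P(C|D) = P(D|C) × P(C) / P(D)
       = 0.16856000 / 0.26722250
       = 0.6308


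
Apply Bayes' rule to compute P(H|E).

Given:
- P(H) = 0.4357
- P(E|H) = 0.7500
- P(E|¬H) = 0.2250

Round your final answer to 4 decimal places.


Bayes' theorem: P(H|E) = P(E|H) × P(H) / P(E)

Step 1: Calculate P(E) using law of total probability
P(E) = P(E|H)P(H) + P(E|¬H)P(¬H)
     = 0.7500 × 0.4357 + 0.2250 × 0.5643
     = 0.32677500 + 0.12696750
     = 0.45374250

Step 2: Apply Bayes' theorem
P(H|E) = P(E|H) × P(H) / P(E)
       = 0.32677500 / 0.45374250
       = 0.7202


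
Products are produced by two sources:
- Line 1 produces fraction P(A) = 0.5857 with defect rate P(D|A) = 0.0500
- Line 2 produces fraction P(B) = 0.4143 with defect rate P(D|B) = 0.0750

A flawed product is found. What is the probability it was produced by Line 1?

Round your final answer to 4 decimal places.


Let A = from Line 1, D = flawed

Given:
- P(A) = 0.5857, P(B) = 0.4143
- P(D|A) = 0.0500, P(D|B) = 0.0750

Step 1: Find P(D)
P(D) = P(D|A)P(A) + P(D|B)P(B)
     = 0.0500 × 0.5857 + 0.0750 × 0.4143
     = 0.02928500 + 0.03107250
     = 0.06035750

Step 2: Apply Bayes' theorem
P(A|D) = P(D|A)P(A) / P(D)
       = 0.02928500 / 0.06035750
       = 0.4852


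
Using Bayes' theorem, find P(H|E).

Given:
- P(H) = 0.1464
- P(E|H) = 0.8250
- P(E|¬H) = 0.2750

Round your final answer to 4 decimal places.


Bayes' theorem: P(H|E) = P(E|H) × P(H) / P(E)

Step 1: Calculate P(E) using law of total probability
P(E) = P(E|H)P(H) + P(E|¬H)P(¬H)
     = 0.8250 × 0.1464 + 0.2750 × 0.8536
     = 0.12078000 + 0.23474000
     = 0.35552000

Step 2: Apply Bayes' theorem
P(H|E) = P(E|H) × P(H) / P(E)
       = 0.12078000 / 0.35552000
       = 0.3397


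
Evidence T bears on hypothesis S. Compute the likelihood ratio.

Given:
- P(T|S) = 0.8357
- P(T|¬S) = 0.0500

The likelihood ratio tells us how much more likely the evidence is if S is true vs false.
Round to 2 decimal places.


Likelihood Ratio (LR) = P(T|S) / P(T|¬S)

LR = 0.8357 / 0.0500
   = 16.71

The evidence is 16.71 times more likely if S is true than if S is false.
Since LR > 1, the evidence supports S over ¬S.


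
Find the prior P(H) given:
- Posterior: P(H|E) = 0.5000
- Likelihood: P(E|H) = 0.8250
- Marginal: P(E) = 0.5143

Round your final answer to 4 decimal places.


From Bayes' theorem: P(H|E) = P(E|H) × P(H) / P(E)

Rearranging for P(H):
P(H) = P(H|E) × P(E) / P(E|H)
     = 0.5000 × 0.5143 / 0.8250
     = 0.25715000 / 0.8250
     = 0.3117


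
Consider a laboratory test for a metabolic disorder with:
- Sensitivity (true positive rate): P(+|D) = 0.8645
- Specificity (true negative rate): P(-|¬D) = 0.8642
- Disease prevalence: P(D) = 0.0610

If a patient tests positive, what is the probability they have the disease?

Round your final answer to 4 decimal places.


Let D = has disease, + = positive test

Given:
- P(D) = 0.0610 (prevalence)
- P(+|D) = 0.8645 (sensitivity)
- P(-|¬D) = 0.8642 (specificity)
- P(+|¬D) = 0.1358 (false positive rate = 1 - specificity)

Step 1: Find P(+)
P(+) = P(+|D)P(D) + P(+|¬D)P(¬D)
     = 0.8645 × 0.0610 + 0.1358 × 0.9390
     = 0.05273450 + 0.12751620
     = 0.18025070

Step 2: Apply Bayes' theorem for P(D|+)
P(D|+) = P(+|D)P(D) / P(+)
       = 0.05273450 / 0.18025070
       = 0.2926


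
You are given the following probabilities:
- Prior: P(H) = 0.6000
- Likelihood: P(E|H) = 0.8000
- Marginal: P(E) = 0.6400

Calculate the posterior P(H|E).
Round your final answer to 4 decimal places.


Using Bayes' theorem:

P(H|E) = P(E|H) × P(H) / P(E)
       = 0.8000 × 0.6000 / 0.6400
       = 0.48000000 / 0.6400
       = 0.7500

The evidence strengthens our belief in H.
Prior: 0.6000 → Posterior: 0.7500


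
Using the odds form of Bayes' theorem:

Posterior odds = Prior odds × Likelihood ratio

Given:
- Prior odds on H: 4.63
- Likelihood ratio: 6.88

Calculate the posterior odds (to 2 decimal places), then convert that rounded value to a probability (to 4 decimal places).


Step 1: Calculate posterior odds
Posterior odds = Prior odds × LR
               = 4.63 × 6.88
               = 31.85

Step 2: Convert to probability
P(H|E) = Posterior odds / (1 + Posterior odds)
       = 31.85 / (1 + 31.85)
       = 31.85 / 32.85
       = 0.9696

The evidence increased P(H) from 0.8224 to 0.9696.


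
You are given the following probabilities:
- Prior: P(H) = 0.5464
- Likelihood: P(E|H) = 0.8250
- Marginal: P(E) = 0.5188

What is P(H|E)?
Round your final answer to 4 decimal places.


Using Bayes' theorem:

P(H|E) = P(E|H) × P(H) / P(E)
       = 0.8250 × 0.5464 / 0.5188
       = 0.45078000 / 0.5188
       = 0.8689

The evidence strengthens our belief in H.
Prior: 0.5464 → Posterior: 0.8689


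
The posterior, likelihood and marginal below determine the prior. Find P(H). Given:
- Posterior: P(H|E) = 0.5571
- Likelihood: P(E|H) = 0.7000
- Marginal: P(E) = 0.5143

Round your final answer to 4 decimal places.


From Bayes' theorem: P(H|E) = P(E|H) × P(H) / P(E)

Rearranging for P(H):
P(H) = P(H|E) × P(E) / P(E|H)
     = 0.5571 × 0.5143 / 0.7000
     = 0.28651653 / 0.7000
     = 0.4093


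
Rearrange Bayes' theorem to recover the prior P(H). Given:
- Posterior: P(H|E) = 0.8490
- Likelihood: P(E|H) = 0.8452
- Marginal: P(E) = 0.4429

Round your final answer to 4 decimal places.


From Bayes' theorem: P(H|E) = P(E|H) × P(H) / P(E)

Rearranging for P(H):
P(H) = P(H|E) × P(E) / P(E|H)
     = 0.8490 × 0.4429 / 0.8452
     = 0.37602210 / 0.8452
     = 0.4449


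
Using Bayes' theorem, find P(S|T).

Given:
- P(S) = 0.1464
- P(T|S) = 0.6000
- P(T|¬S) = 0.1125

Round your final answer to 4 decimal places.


Bayes' theorem: P(S|T) = P(T|S) × P(S) / P(T)

Step 1: Calculate P(T) using law of total probability
P(T) = P(T|S)P(S) + P(T|¬S)P(¬S)
     = 0.6000 × 0.1464 + 0.1125 × 0.8536
     = 0.08784000 + 0.09603000
     = 0.18387000

Step 2: Apply Bayes' theorem
P(S|T) = P(T|S) × P(S) / P(T)
       = 0.08784000 / 0.18387000
       = 0.4777


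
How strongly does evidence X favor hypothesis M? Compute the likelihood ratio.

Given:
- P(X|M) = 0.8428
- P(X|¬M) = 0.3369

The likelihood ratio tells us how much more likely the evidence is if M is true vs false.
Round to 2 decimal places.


Likelihood Ratio (LR) = P(X|M) / P(X|¬M)

LR = 0.8428 / 0.3369
   = 2.50

The evidence is 2.50 times more likely if M is true than if M is false.
LR > 1, so observing X raises the odds in favor of M.


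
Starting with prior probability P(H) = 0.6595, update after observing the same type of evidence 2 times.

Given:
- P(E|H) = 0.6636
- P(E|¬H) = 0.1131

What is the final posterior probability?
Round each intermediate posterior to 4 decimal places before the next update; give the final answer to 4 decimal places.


Sequential Bayesian updating:

Initial prior: P(H) = 0.6595

Update 1:
  P(E) = 0.6636 × 0.6595 + 0.1131 × 0.3405 = 0.43764420 + 0.03851055 = 0.47615475
  P(H|E) = 0.43764420 / 0.47615475 = 0.9191

Update 2:
  P(E) = 0.6636 × 0.9191 + 0.1131 × 0.0809 = 0.60991476 + 0.00914979 = 0.61906455
  P(H|E) = 0.60991476 / 0.61906455 = 0.9852

Final posterior: 0.9852


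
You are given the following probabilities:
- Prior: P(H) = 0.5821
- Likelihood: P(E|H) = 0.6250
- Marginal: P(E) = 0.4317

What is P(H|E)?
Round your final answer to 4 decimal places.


Using Bayes' theorem:

P(H|E) = P(E|H) × P(H) / P(E)
       = 0.6250 × 0.5821 / 0.4317
       = 0.36381250 / 0.4317
       = 0.8427

The evidence strengthens our belief in H.
Prior: 0.5821 → Posterior: 0.8427


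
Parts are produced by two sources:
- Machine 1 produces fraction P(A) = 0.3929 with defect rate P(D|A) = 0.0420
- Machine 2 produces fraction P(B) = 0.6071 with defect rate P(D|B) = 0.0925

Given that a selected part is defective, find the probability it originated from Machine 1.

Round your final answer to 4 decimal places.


Let A = from Machine 1, D = defective

Given:
- P(A) = 0.3929, P(B) = 0.6071
- P(D|A) = 0.0420, P(D|B) = 0.0925

Step 1: Find P(D)
P(D) = P(D|A)P(A) + P(D|B)P(B)
     = 0.0420 × 0.3929 + 0.0925 × 0.6071
     = 0.01650180 + 0.05615675
     = 0.07265855

Step 2: Apply Bayes' theorem
P(A|D) = P(D|A)P(A) / P(D)
       = 0.01650180 / 0.07265855
       = 0.2271


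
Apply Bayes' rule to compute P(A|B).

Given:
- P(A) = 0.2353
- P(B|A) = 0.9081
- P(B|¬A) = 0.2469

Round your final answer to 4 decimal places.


Bayes' theorem: P(A|B) = P(B|A) × P(A) / P(B)

Step 1: Calculate P(B) using law of total probability
P(B) = P(B|A)P(A) + P(B|¬A)P(¬A)
     = 0.9081 × 0.2353 + 0.2469 × 0.7647
     = 0.21367593 + 0.18880443
     = 0.40248036

Step 2: Apply Bayes' theorem
P(A|B) = P(B|A) × P(A) / P(B)
       = 0.21367593 / 0.40248036
       = 0.5309


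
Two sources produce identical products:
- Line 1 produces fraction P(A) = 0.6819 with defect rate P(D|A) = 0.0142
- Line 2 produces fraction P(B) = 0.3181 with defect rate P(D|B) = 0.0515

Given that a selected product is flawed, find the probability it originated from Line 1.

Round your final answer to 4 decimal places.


Let A = from Line 1, D = flawed

Given:
- P(A) = 0.6819, P(B) = 0.3181
- P(D|A) = 0.0142, P(D|B) = 0.0515

Step 1: Find P(D)
P(D) = P(D|A)P(A) + P(D|B)P(B)
     = 0.0142 × 0.6819 + 0.0515 × 0.3181
     = 0.00968298 + 0.01638215
     = 0.02606513

Step 2: Apply Bayes' theorem
P(A|D) = P(D|A)P(A) / P(D)
       = 0.00968298 / 0.02606513
       = 0.3715


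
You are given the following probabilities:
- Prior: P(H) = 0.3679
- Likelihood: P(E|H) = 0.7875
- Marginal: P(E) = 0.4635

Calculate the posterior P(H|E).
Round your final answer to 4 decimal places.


Using Bayes' theorem:

P(H|E) = P(E|H) × P(H) / P(E)
       = 0.7875 × 0.3679 / 0.4635
       = 0.28972125 / 0.4635
       = 0.6251

The evidence strengthens our belief in H.
Prior: 0.3679 → Posterior: 0.6251


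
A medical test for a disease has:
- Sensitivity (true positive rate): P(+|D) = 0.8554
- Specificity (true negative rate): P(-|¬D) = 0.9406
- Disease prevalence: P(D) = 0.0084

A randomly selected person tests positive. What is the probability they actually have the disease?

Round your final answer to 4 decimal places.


Let D = has disease, + = positive test

Given:
- P(D) = 0.0084 (prevalence)
- P(+|D) = 0.8554 (sensitivity)
- P(-|¬D) = 0.9406 (specificity)
- P(+|¬D) = 0.0594 (false positive rate = 1 - specificity)

Step 1: Find P(+)
P(+) = P(+|D)P(D) + P(+|¬D)P(¬D)
     = 0.8554 × 0.0084 + 0.0594 × 0.9916
     = 0.00718536 + 0.05890104
     = 0.06608640

Step 2: Apply Bayes' theorem for P(D|+)
P(D|+) = P(+|D)P(D) / P(+)
       = 0.00718536 / 0.06608640
       = 0.1087


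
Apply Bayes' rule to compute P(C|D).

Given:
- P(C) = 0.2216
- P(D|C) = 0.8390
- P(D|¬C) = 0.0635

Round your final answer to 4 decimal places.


Bayes' theorem: P(C|D) = P(D|C) × P(C) / P(D)

Step 1: Calculate P(D) using law of total probability
P(D) = P(D|C)P(C) + P(D|¬C)P(¬C)
     = 0.8390 × 0.2216 + 0.0635 × 0.7784
     = 0.18592240 + 0.04942840
     = 0.23535080

Step 2: Apply Bayes' theorem
P(C|D) = P(D|C) × P(C) / P(D)
       = 0.18592240 / 0.23535080
       = 0.7900


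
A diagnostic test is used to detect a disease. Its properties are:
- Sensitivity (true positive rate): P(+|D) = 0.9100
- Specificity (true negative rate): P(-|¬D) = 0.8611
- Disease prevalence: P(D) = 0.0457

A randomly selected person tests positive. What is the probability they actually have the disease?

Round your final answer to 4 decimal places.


Let D = has disease, + = positive test

Given:
- P(D) = 0.0457 (prevalence)
- P(+|D) = 0.9100 (sensitivity)
- P(-|¬D) = 0.8611 (specificity)
- P(+|¬D) = 0.1389 (false positive rate = 1 - specificity)

Step 1: Find P(+)
P(+) = P(+|D)P(D) + P(+|¬D)P(¬D)
     = 0.9100 × 0.0457 + 0.1389 × 0.9543
     = 0.04158700 + 0.13255227
     = 0.17413927

Step 2: Apply Bayes' theorem for P(D|+)
P(D|+) = P(+|D)P(D) / P(+)
       = 0.04158700 / 0.17413927
       = 0.2388


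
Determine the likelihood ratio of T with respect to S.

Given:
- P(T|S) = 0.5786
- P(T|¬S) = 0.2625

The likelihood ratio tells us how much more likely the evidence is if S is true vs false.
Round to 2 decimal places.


Likelihood Ratio (LR) = P(T|S) / P(T|¬S)

LR = 0.5786 / 0.2625
   = 2.20

The evidence is 2.20 times more likely if S is true than if S is false.
Since LR > 1, the evidence supports S over ¬S.


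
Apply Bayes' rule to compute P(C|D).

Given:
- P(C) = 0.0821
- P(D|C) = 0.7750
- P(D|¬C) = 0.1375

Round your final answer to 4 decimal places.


Bayes' theorem: P(C|D) = P(D|C) × P(C) / P(D)

Step 1: Calculate P(D) using law of total probability
P(D) = P(D|C)P(C) + P(D|¬C)P(¬C)
     = 0.7750 × 0.0821 + 0.1375 × 0.9179
     = 0.06362750 + 0.12621125
     = 0.18983875

Step 2: Apply Bayes' theorem
P(C|D) = P(D|C) × P(C) / P(D)
       = 0.06362750 / 0.18983875
       = 0.3352


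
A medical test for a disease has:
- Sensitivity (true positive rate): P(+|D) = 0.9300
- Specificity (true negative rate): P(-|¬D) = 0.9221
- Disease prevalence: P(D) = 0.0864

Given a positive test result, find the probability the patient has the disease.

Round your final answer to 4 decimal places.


Let D = has disease, + = positive test

Given:
- P(D) = 0.0864 (prevalence)
- P(+|D) = 0.9300 (sensitivity)
- P(-|¬D) = 0.9221 (specificity)
- P(+|¬D) = 0.0779 (false positive rate = 1 - specificity)

Step 1: Find P(+)
P(+) = P(+|D)P(D) + P(+|¬D)P(¬D)
     = 0.9300 × 0.0864 + 0.0779 × 0.9136
     = 0.08035200 + 0.07116944
     = 0.15152144

Step 2: Apply Bayes' theorem for P(D|+)
P(D|+) = P(+|D)P(D) / P(+)
       = 0.08035200 / 0.15152144
       = 0.5303


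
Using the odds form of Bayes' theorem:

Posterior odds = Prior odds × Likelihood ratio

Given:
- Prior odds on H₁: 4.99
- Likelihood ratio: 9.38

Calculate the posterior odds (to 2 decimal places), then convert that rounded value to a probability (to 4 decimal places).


Step 1: Calculate posterior odds
Posterior odds = Prior odds × LR
               = 4.99 × 9.38
               = 46.81

Step 2: Convert to probability
P(H₁|E) = Posterior odds / (1 + Posterior odds)
       = 46.81 / (1 + 46.81)
       = 46.81 / 47.81
       = 0.9791

The evidence increased P(H₁) from 0.8331 to 0.9791.


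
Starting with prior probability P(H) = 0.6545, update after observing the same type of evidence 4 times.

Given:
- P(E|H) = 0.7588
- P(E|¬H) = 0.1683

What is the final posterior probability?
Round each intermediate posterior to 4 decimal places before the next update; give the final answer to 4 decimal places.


Sequential Bayesian updating:

Initial prior: P(H) = 0.6545

Update 1:
  P(E) = 0.7588 × 0.6545 + 0.1683 × 0.3455 = 0.49663460 + 0.05814765 = 0.55478225
  P(H|E) = 0.49663460 / 0.55478225 = 0.8952

Update 2:
  P(E) = 0.7588 × 0.8952 + 0.1683 × 0.1048 = 0.67927776 + 0.01763784 = 0.69691560
  P(H|E) = 0.67927776 / 0.69691560 = 0.9747

Update 3:
  P(E) = 0.7588 × 0.9747 + 0.1683 × 0.0253 = 0.73960236 + 0.00425799 = 0.74386035
  P(H|E) = 0.73960236 / 0.74386035 = 0.9943

Update 4:
  P(E) = 0.7588 × 0.9943 + 0.1683 × 0.0057 = 0.75447484 + 0.00095931 = 0.75543415
  P(H|E) = 0.75447484 / 0.75543415 = 0.9987

Final posterior: 0.9987


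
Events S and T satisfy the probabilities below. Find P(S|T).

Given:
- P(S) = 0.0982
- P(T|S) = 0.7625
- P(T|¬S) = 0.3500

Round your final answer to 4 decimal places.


Bayes' theorem: P(S|T) = P(T|S) × P(S) / P(T)

Step 1: Calculate P(T) using law of total probability
P(T) = P(T|S)P(S) + P(T|¬S)P(¬S)
     = 0.7625 × 0.0982 + 0.3500 × 0.9018
     = 0.07487750 + 0.31563000
     = 0.39050750

Step 2: Apply Bayes' theorem
P(S|T) = P(T|S) × P(S) / P(T)
       = 0.07487750 / 0.39050750
       = 0.1917


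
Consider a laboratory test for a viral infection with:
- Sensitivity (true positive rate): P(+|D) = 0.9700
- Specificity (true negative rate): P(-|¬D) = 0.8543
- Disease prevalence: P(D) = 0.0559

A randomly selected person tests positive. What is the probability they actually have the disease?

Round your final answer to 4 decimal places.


Let D = has disease, + = positive test

Given:
- P(D) = 0.0559 (prevalence)
- P(+|D) = 0.9700 (sensitivity)
- P(-|¬D) = 0.8543 (specificity)
- P(+|¬D) = 0.1457 (false positive rate = 1 - specificity)

Step 1: Find P(+)
P(+) = P(+|D)P(D) + P(+|¬D)P(¬D)
     = 0.9700 × 0.0559 + 0.1457 × 0.9441
     = 0.05422300 + 0.13755537
     = 0.19177837

Step 2: Apply Bayes' theorem for P(D|+)
P(D|+) = P(+|D)P(D) / P(+)
       = 0.05422300 / 0.19177837
       = 0.2827


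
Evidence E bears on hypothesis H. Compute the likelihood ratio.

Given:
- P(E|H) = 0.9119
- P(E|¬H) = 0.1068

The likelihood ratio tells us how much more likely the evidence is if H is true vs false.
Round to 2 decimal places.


Likelihood Ratio (LR) = P(E|H) / P(E|¬H)

LR = 0.9119 / 0.1068
   = 8.54

The evidence is 8.54 times more likely if H is true than if H is false.
Because LR exceeds 1, E is evidence for H.


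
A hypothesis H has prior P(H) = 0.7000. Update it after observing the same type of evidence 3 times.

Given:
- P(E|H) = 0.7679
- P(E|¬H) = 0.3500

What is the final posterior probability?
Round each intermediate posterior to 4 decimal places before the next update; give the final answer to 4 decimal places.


Sequential Bayesian updating:

Initial prior: P(H) = 0.7000

Update 1:
  P(E) = 0.7679 × 0.7000 + 0.3500 × 0.3000 = 0.53753000 + 0.10500000 = 0.64253000
  P(H|E) = 0.53753000 / 0.64253000 = 0.8366

Update 2:
  P(E) = 0.7679 × 0.8366 + 0.3500 × 0.1634 = 0.64242514 + 0.05719000 = 0.69961514
  P(H|E) = 0.64242514 / 0.69961514 = 0.9183

Update 3:
  P(E) = 0.7679 × 0.9183 + 0.3500 × 0.0817 = 0.70516257 + 0.02859500 = 0.73375757
  P(H|E) = 0.70516257 / 0.73375757 = 0.9610

Final posterior: 0.9610


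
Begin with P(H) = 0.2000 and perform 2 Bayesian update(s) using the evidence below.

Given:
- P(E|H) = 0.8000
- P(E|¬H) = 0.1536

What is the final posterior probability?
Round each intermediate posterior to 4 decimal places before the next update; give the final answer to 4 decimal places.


Sequential Bayesian updating:

Initial prior: P(H) = 0.2000

Update 1:
  P(E) = 0.8000 × 0.2000 + 0.1536 × 0.8000 = 0.16000000 + 0.12288000 = 0.28288000
  P(H|E) = 0.16000000 / 0.28288000 = 0.5656

Update 2:
  P(E) = 0.8000 × 0.5656 + 0.1536 × 0.4344 = 0.45248000 + 0.06672384 = 0.51920384
  P(H|E) = 0.45248000 / 0.51920384 = 0.8715

Final posterior: 0.8715


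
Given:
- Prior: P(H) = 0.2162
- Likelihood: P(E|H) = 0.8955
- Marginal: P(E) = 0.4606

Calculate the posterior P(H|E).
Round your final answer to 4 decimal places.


Using Bayes' theorem:

P(H|E) = P(E|H) × P(H) / P(E)
       = 0.8955 × 0.2162 / 0.4606
       = 0.19360710 / 0.4606
       = 0.4203

The evidence strengthens our belief in H.
Prior: 0.2162 → Posterior: 0.4203


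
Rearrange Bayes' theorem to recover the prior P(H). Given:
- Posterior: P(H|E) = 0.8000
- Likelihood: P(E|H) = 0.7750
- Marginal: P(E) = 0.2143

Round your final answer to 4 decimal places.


From Bayes' theorem: P(H|E) = P(E|H) × P(H) / P(E)

Rearranging for P(H):
P(H) = P(H|E) × P(E) / P(E|H)
     = 0.8000 × 0.2143 / 0.7750
     = 0.17144000 / 0.7750
     = 0.2212


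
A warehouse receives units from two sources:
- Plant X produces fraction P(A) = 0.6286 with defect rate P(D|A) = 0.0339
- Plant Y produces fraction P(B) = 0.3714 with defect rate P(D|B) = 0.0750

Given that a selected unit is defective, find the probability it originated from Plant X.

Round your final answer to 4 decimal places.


Let A = from Plant X, D = defective

Given:
- P(A) = 0.6286, P(B) = 0.3714
- P(D|A) = 0.0339, P(D|B) = 0.0750

Step 1: Find P(D)
P(D) = P(D|A)P(A) + P(D|B)P(B)
     = 0.0339 × 0.6286 + 0.0750 × 0.3714
     = 0.02130954 + 0.02785500
     = 0.04916454

Step 2: Apply Bayes' theorem
P(A|D) = P(D|A)P(A) / P(D)
       = 0.02130954 / 0.04916454
       = 0.4334


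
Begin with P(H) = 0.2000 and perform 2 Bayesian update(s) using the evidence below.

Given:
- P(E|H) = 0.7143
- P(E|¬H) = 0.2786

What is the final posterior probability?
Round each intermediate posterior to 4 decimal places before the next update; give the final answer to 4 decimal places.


Sequential Bayesian updating:

Initial prior: P(H) = 0.2000

Update 1:
  P(E) = 0.7143 × 0.2000 + 0.2786 × 0.8000 = 0.14286000 + 0.22288000 = 0.36574000
  P(H|E) = 0.14286000 / 0.36574000 = 0.3906

Update 2:
  P(E) = 0.7143 × 0.3906 + 0.2786 × 0.6094 = 0.27900558 + 0.16977884 = 0.44878442
  P(H|E) = 0.27900558 / 0.44878442 = 0.6217

Final posterior: 0.6217


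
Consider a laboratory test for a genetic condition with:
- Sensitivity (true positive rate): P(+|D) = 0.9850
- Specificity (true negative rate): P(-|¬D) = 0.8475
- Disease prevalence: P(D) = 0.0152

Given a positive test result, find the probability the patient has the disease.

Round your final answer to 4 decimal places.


Let D = has disease, + = positive test

Given:
- P(D) = 0.0152 (prevalence)
- P(+|D) = 0.9850 (sensitivity)
- P(-|¬D) = 0.8475 (specificity)
- P(+|¬D) = 0.1525 (false positive rate = 1 - specificity)

Step 1: Find P(+)
P(+) = P(+|D)P(D) + P(+|¬D)P(¬D)
     = 0.9850 × 0.0152 + 0.1525 × 0.9848
     = 0.01497200 + 0.15018200
     = 0.16515400

Step 2: Apply Bayes' theorem for P(D|+)
P(D|+) = P(+|D)P(D) / P(+)
       = 0.01497200 / 0.16515400
       = 0.0907
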